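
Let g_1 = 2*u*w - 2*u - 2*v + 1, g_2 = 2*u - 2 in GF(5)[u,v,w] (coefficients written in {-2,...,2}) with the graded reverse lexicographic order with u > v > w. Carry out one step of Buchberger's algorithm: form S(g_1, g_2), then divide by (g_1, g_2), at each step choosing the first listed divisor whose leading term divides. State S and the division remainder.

S(g_1, g_2) = -u - v + w - 2; remainder on division = -v + w + 2.

lcm(LM(g_1), LM(g_2)) = u*w.
S = (lcm/LT(g_1))·g_1 − (lcm/LT(g_2))·g_2 = -u - v + w - 2.
Reduce S modulo (g_1, g_2) in that order:
  leading term u: subtract (2)·g_2 from -u - v + w - 2 → -v + w + 2
  leading term v: no divisor's leading term divides it; move -v to the remainder.
  leading term w: no divisor's leading term divides it; move w to the remainder.
  leading term 1: no divisor's leading term divides it; move 2 to the remainder.
The remainder -v + w + 2 is nonzero, so it would be added as the next basis element.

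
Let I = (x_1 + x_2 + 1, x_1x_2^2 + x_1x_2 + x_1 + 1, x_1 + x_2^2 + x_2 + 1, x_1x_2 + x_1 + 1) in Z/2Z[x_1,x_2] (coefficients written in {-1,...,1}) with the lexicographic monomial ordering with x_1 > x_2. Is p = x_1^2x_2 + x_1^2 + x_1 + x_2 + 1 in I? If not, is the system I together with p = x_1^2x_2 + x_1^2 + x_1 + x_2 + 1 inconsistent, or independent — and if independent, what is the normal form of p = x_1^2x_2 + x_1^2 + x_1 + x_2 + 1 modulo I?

First compute the reduced Gröbner basis of I by Buchberger's algorithm.
f_1 = x_1 + x_2 + 1, LT = x_1.
f_2 = x_1x_2^2 + x_1x_2 + x_1 + 1, LT = x_1x_2^2.
f_3 = x_1 + x_2^2 + x_2 + 1, LT = x_1.
f_4 = x_1x_2 + x_1 + 1, LT = x_1x_2.

S(f_1,f_2): lcm = x_1x_2^2. S = x_1x_2 + x_1 + x_2^3 + x_2^2 + 1.
  leading term x_1x_2: subtract (x_2)·f_1 from x_1x_2 + x_1 + x_2^3 + x_2^2 + 1 → x_1 + x_2^3 + x_2 + 1
  leading term x_1: subtract (1)·f_1 from x_1 + x_2^3 + x_2 + 1 → x_2^3
  leading term x_2^3: no divisor's leading term divides it; move x_2^3 to the remainder.
  remainder x_2^3 ≠ 0; add h_5 = x_2^3 to the basis.

S(f_1,f_3): lcm = x_1. S = x_2^2.
  leading term x_2^2: no divisor's leading term divides it; move x_2^2 to the remainder.
  remainder x_2^2 ≠ 0; add h_6 = x_2^2 to the basis.

S(f_1,f_4): lcm = x_1x_2. S = x_1 + x_2^2 + x_2 + 1.
  leading term x_1: subtract (1)·f_1 from x_1 + x_2^2 + x_2 + 1 → x_2^2
  leading term x_2^2: subtract (1)·h_6 from x_2^2 → 0
  remainder 0.

S(f_2,f_3): lcm = x_1x_2^2. S = x_1x_2 + x_1 + x_2^4 + x_2^3 + x_2^2 + 1.
  leading term x_1x_2: subtract (x_2)·f_1 from x_1x_2 + x_1 + x_2^4 + x_2^3 + x_2^2 + 1 → x_1 + x_2^4 + x_2^3 + x_2 + 1
  leading term x_1: subtract (1)·f_1 from x_1 + x_2^4 + x_2^3 + x_2 + 1 → x_2^4 + x_2^3
  leading term x_2^4: subtract (x_2)·h_5 from x_2^4 + x_2^3 → x_2^3
  leading term x_2^3: subtract (1)·h_5 from x_2^3 → 0
  remainder 0.

S(f_2,f_4): lcm = x_1x_2^2. S = x_1 + x_2 + 1.
  leading term x_1: subtract (1)·f_1 from x_1 + x_2 + 1 → 0
  remainder 0.

S(f_3,f_4): lcm = x_1x_2. S = x_1 + x_2^3 + x_2^2 + x_2 + 1.
  leading term x_1: subtract (1)·f_1 from x_1 + x_2^3 + x_2^2 + x_2 + 1 → x_2^3 + x_2^2
  leading term x_2^3: subtract (1)·h_5 from x_2^3 + x_2^2 → x_2^2
  leading term x_2^2: subtract (1)·h_6 from x_2^2 → 0
  remainder 0.

S(f_1,h_5): leading monomials are coprime, so the S-polynomial reduces to 0 (Buchberger's first criterion).
S(f_2,h_5): lcm = x_1x_2^3. S = x_1x_2^2 + x_1x_2 + x_2.
  leading term x_1x_2^2: subtract (x_2^2)·f_1 from x_1x_2^2 + x_1x_2 + x_2 → x_1x_2 + x_2^3 + x_2^2 + x_2
  leading term x_1x_2: subtract (x_2)·f_1 from x_1x_2 + x_2^3 + x_2^2 + x_2 → x_2^3
  leading term x_2^3: subtract (1)·h_5 from x_2^3 → 0
  remainder 0.

S(f_3,h_5): leading monomials are coprime, so the S-polynomial reduces to 0 (Buchberger's first criterion).
S(f_4,h_5): lcm = x_1x_2^3. S = x_1x_2^2 + x_2^2.
  leading term x_1x_2^2: subtract (x_2^2)·f_1 from x_1x_2^2 + x_2^2 → x_2^3
  leading term x_2^3: subtract (1)·h_5 from x_2^3 → 0
  remainder 0.

S(f_1,h_6): leading monomials are coprime, so the S-polynomial reduces to 0 (Buchberger's first criterion).
S(f_2,h_6): lcm = x_1x_2^2. S = x_1x_2 + x_1 + 1.
  leading term x_1x_2: subtract (x_2)·f_1 from x_1x_2 + x_1 + 1 → x_1 + x_2^2 + x_2 + 1
  leading term x_1: subtract (1)·f_1 from x_1 + x_2^2 + x_2 + 1 → x_2^2
  leading term x_2^2: subtract (1)·h_6 from x_2^2 → 0
  remainder 0.

S(f_3,h_6): leading monomials are coprime, so the S-polynomial reduces to 0 (Buchberger's first criterion).
S(f_4,h_6): lcm = x_1x_2^2. S = x_1x_2 + x_2.
  leading term x_1x_2: subtract (x_2)·f_1 from x_1x_2 + x_2 → x_2^2
  leading term x_2^2: subtract (1)·h_6 from x_2^2 → 0
  remainder 0.

S(h_5,h_6): lcm = x_2^3. S = 0.
  remainder 0.

Every S-polynomial of the final basis reduces to 0, so we have a Gröbner basis.
Inter-reduce: drop elements whose leading term is divisible by another's, tail-reduce, and make monic.
Reduced Gröbner basis: {x_1 + x_2 + 1, x_2^2}.
Label its elements g_1 = x_1 + x_2 + 1, g_2 = x_2^2.

Reduce p = x_1^2x_2 + x_1^2 + x_1 + x_2 + 1 modulo G:
  leading term x_1^2x_2: subtract (x_1x_2)·g_1 from x_1^2x_2 + x_1^2 + x_1 + x_2 + 1 → x_1^2 + x_1x_2^2 + x_1x_2 + x_1 + x_2 + 1
  leading term x_1^2: subtract (x_1)·g_1 from x_1^2 + x_1x_2^2 + x_1x_2 + x_1 + x_2 + 1 → x_1x_2^2 + x_2 + 1
  leading term x_1x_2^2: subtract (x_2^2)·g_1 from x_1x_2^2 + x_2 + 1 → x_2^3 + x_2^2 + x_2 + 1
  leading term x_2^3: subtract (x_2)·g_2 from x_2^3 + x_2^2 + x_2 + 1 → x_2^2 + x_2 + 1
  leading term x_2^2: subtract (1)·g_2 from x_2^2 + x_2 + 1 → x_2 + 1
  leading term x_2: no divisor's leading term divides it; move x_2 to the remainder.
  leading term 1: no divisor's leading term divides it; move 1 to the remainder.
  normal form = x_2 + 1.
The normal form is nonzero, so p ∉ I. Since p minus its normal form lies in I, I + (p) = I + (r) where r = x_2 + 1; decide whether this ideal is the whole ring.
Run Buchberger on G together with r (pairs among the g_i already reduce to 0 since G is a Gröbner basis):
g_1 = x_1 + x_2 + 1, LT = x_1.
g_2 = x_2^2, LT = x_2^2.
r = x_2 + 1, LT = x_2.

S(g_1,g_2): leading monomials are coprime, so the S-polynomial reduces to 0 (Buchberger's first criterion).
S(g_1,r): leading monomials are coprime, so the S-polynomial reduces to 0 (Buchberger's first criterion).
S(g_2,r): lcm = x_2^2. S = x_2.
  leading term x_2: subtract (1)·r from x_2 → 1
  leading term 1: no divisor's leading term divides it; move 1 to the remainder.
  remainder 1 ≠ 0; add m_4 = 1 to the basis.

S(g_1,m_4): leading monomials are coprime, so the S-polynomial reduces to 0 (Buchberger's first criterion).
S(g_2,m_4): leading monomials are coprime, so the S-polynomial reduces to 0 (Buchberger's first criterion).
S(r,m_4): leading monomials are coprime, so the S-polynomial reduces to 0 (Buchberger's first criterion).
Every S-polynomial of the final basis reduces to 0, so we have a Gröbner basis.
Inter-reduce: drop elements whose leading term is divisible by another's, tail-reduce, and make monic.
Reduced Gröbner basis: {1}.
The reduced Gröbner basis of I + (p) is {1}: the ideal is the whole ring, so the enlarged system has no common solution — adjoining p is inconsistent.

Adjoining x_1^2x_2 + x_1^2 + x_1 + x_2 + 1 makes the ideal the whole ring: the system is inconsistent.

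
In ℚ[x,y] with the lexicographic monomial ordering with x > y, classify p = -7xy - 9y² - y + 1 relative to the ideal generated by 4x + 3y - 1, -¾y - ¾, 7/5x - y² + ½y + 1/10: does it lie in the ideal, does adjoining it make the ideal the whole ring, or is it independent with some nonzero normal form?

First compute the reduced Gröbner basis of I by Buchberger's algorithm.
f_1 = 4x + 3y - 1, LT = x.
f_2 = -¾y - ¾, LT = y.
f_3 = 7/5x - y² + ½y + 1/10, LT = x.

S(f_1,f_2): leading monomials are coprime, so the S-polynomial reduces to 0 (Buchberger's first criterion).
S(f_1,f_3): lcm = x. S = 5/7y² + 11/28y - 9/28.
  leading term y²: subtract (-20/21y)·f_2 from 5/7y² + 11/28y - 9/28 → -9/28y - 9/28
  leading term y: subtract (3/7)·f_2 from -9/28y - 9/28 → 0
  remainder 0.

S(f_2,f_3): leading monomials are coprime, so the S-polynomial reduces to 0 (Buchberger's first criterion).
Every S-polynomial of the final basis reduces to 0, so we have a Gröbner basis.
Inter-reduce: drop elements whose leading term is divisible by another's, tail-reduce, and make monic.
Reduced Gröbner basis: {x - 1, y + 1}.
Label its elements g_1 = x - 1, g_2 = y + 1.

Reduce p = -7xy - 9y² - y + 1 modulo G:
  leading term xy: subtract (-7y)·g_1 from -7xy - 9y² - y + 1 → -9y² - 8y + 1
  leading term y²: subtract (-9y)·g_2 from -9y² - 8y + 1 → y + 1
  leading term y: subtract (1)·g_2 from y + 1 → 0
  normal form = 0.
Since the normal form is 0, p ∈ I.

The remainder on division by a Gröbner basis is unique — it is the normal form.

-7xy - 9y² - y + 1 lies in I (it reduces to 0).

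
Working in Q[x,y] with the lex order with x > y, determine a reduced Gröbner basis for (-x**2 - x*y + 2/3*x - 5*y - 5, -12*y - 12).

f_1 = -x**2 - x*y + 2/3*x - 5*y - 5, LT = x**2.
f_2 = -12*y - 12, LT = y.

S(f_1,f_2): leading monomials are coprime, so the S-polynomial reduces to 0 (Buchberger's first criterion).
Every S-polynomial of the final basis reduces to 0, so we have a Gröbner basis.

G = {x**2 - 5/3*x, y + 1}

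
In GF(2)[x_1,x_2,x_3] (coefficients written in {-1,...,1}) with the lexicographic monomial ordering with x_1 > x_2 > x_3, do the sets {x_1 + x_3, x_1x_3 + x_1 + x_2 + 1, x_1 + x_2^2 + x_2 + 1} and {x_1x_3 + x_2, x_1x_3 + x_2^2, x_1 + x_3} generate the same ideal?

No, the ideals differ.

For a fixed monomial order, each ideal has a unique reduced Gröbner basis; comparing bases decides equality.
Buchberger on the first generating set:
f_1 = x_1 + x_3, LT = x_1.
f_2 = x_1x_3 + x_1 + x_2 + 1, LT = x_1x_3.
f_3 = x_1 + x_2^2 + x_2 + 1, LT = x_1.

S(f_1,f_2): lcm = x_1x_3. S = x_1 + x_2 + x_3^2 + 1.
  leading term x_1: subtract (1)·f_1 from x_1 + x_2 + x_3^2 + 1 → x_2 + x_3^2 + x_3 + 1
  leading term x_2: no divisor's leading term divides it; move x_2 to the remainder.
  leading term x_3^2: no divisor's leading term divides it; move x_3^2 to the remainder.
  leading term x_3: no divisor's leading term divides it; move x_3 to the remainder.
  leading term 1: no divisor's leading term divides it; move 1 to the remainder.
  remainder x_2 + x_3^2 + x_3 + 1 ≠ 0; add g_4 = x_2 + x_3^2 + x_3 + 1 to the basis.

S(f_1,f_3): lcm = x_1. S = x_2^2 + x_2 + x_3 + 1.
  leading term x_2^2: subtract (x_2)·g_4 from x_2^2 + x_2 + x_3 + 1 → x_2x_3^2 + x_2x_3 + x_3 + 1
  leading term x_2x_3^2: subtract (x_3^2)·g_4 from x_2x_3^2 + x_2x_3 + x_3 + 1 → x_2x_3 + x_3^4 + x_3^3 + x_3^2 + x_3 + 1
  leading term x_2x_3: subtract (x_3)·g_4 from x_2x_3 + x_3^4 + x_3^3 + x_3^2 + x_3 + 1 → x_3^4 + 1
  leading term x_3^4: no divisor's leading term divides it; move x_3^4 to the remainder.
  leading term 1: no divisor's leading term divides it; move 1 to the remainder.
  remainder x_3^4 + 1 ≠ 0; add g_5 = x_3^4 + 1 to the basis.

The other S-polynomials (S(f_2,f_3), S(f_1,g_4), S(f_2,g_4), S(f_3,g_4), S(f_1,g_5), S(f_2,g_5), S(f_3,g_5), S(g_4,g_5)) all reduce to 0 modulo the current basis, so we have a Gröbner basis.
Inter-reduce: drop elements whose leading term is divisible by another's, tail-reduce, and make monic.
Reduced Gröbner basis: {x_1 + x_3, x_2 + x_3^2 + x_3 + 1, x_3^4 + 1}.

Buchberger on the second generating set:
h_1 = x_1x_3 + x_2, LT = x_1x_3.
h_2 = x_1x_3 + x_2^2, LT = x_1x_3.
h_3 = x_1 + x_3, LT = x_1.

S(h_1,h_2): lcm = x_1x_3. S = x_2^2 + x_2.
  leading term x_2^2: no divisor's leading term divides it; move x_2^2 to the remainder.
  leading term x_2: no divisor's leading term divides it; move x_2 to the remainder.
  remainder x_2^2 + x_2 ≠ 0; add k_4 = x_2^2 + x_2 to the basis.

S(h_1,h_3): lcm = x_1x_3. S = x_2 + x_3^2.
  leading term x_2: no divisor's leading term divides it; move x_2 to the remainder.
  leading term x_3^2: no divisor's leading term divides it; move x_3^2 to the remainder.
  remainder x_2 + x_3^2 ≠ 0; add k_5 = x_2 + x_3^2 to the basis.

S(k_4,k_5): lcm = x_2^2. S = x_2x_3^2 + x_2.
  leading term x_2x_3^2: subtract (x_3^2)·k_5 from x_2x_3^2 + x_2 → x_2 + x_3^4
  leading term x_2: subtract (1)·k_5 from x_2 + x_3^4 → x_3^4 + x_3^2
  leading term x_3^4: no divisor's leading term divides it; move x_3^4 to the remainder.
  leading term x_3^2: no divisor's leading term divides it; move x_3^2 to the remainder.
  remainder x_3^4 + x_3^2 ≠ 0; add k_6 = x_3^4 + x_3^2 to the basis.

The other S-polynomials (S(h_2,h_3), S(h_1,k_4), S(h_2,k_4), S(h_3,k_4), S(h_1,k_5), S(h_2,k_5), S(h_3,k_5), S(h_1,k_6), S(h_2,k_6), S(h_3,k_6), S(k_4,k_6), S(k_5,k_6)) all reduce to 0 modulo the current basis, so we have a Gröbner basis.
Inter-reduce: drop elements whose leading term is divisible by another's, tail-reduce, and make monic.
Reduced Gröbner basis: {x_1 + x_3, x_2 + x_3^2, x_3^4 + x_3^2}.

Since the reduced bases disagree, the two ideals are not the same.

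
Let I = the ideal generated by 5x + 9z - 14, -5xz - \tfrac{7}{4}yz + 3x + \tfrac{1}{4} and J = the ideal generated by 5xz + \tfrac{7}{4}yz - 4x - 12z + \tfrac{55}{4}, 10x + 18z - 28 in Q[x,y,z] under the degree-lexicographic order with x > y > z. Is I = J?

Since reduced Gröbner bases are canonical representatives of ideals under a given ordering, it suffices to compute and compare them.
Buchberger on the first generating set:
f_1 = 5x + 9z - 14, LT = x.
f_2 = -5xz - \tfrac{7}{4}yz + 3x + \tfrac{1}{4}, LT = xz.

S(f_1,f_2): lcm = xz. S = -\tfrac{7}{20}yz + \tfrac{9}{5}z^{2} + \tfrac{3}{5}x - \tfrac{14}{5}z + \tfrac{1}{20}.
  leading term yz: no divisor's leading term divides it; move -\tfrac{7}{20}yz to the remainder.
  leading term z^{2}: no divisor's leading term divides it; move \tfrac{9}{5}z^{2} to the remainder.
  leading term x: subtract (\tfrac{3}{25})·f_1 from \tfrac{3}{5}x - \tfrac{14}{5}z + \tfrac{1}{20} → -\tfrac{97}{25}z + \tfrac{173}{100}
  leading term z: no divisor's leading term divides it; move -\tfrac{97}{25}z to the remainder.
  leading term 1: no divisor's leading term divides it; move \tfrac{173}{100} to the remainder.
  remainder -\tfrac{7}{20}yz + \tfrac{9}{5}z^{2} - \tfrac{97}{25}z + \tfrac{173}{100} ≠ 0; add g_3 = -\tfrac{7}{20}yz + \tfrac{9}{5}z^{2} - \tfrac{97}{25}z + \tfrac{173}{100} to the basis.

The other S-polynomials (S(f_1,g_3), S(f_2,g_3)) all reduce to 0 modulo the current basis, so we have a Gröbner basis.
Inter-reduce: drop elements whose leading term is divisible by another's, tail-reduce, and make monic.
Reduced Gröbner basis: {yz - \tfrac{36}{7}z^{2} + \tfrac{388}{35}z - \tfrac{173}{35}, x + \tfrac{9}{5}z - \tfrac{14}{5}}.

Buchberger on the second generating set:
h_1 = 5xz + \tfrac{7}{4}yz - 4x - 12z + \tfrac{55}{4}, LT = xz.
h_2 = 10x + 18z - 28, LT = x.

S(h_1,h_2): lcm = xz. S = \tfrac{7}{20}yz - \tfrac{9}{5}z^{2} - \tfrac{4}{5}x + \tfrac{2}{5}z + \tfrac{11}{4}.
  leading term yz: no divisor's leading term divides it; move \tfrac{7}{20}yz to the remainder.
  leading term z^{2}: no divisor's leading term divides it; move -\tfrac{9}{5}z^{2} to the remainder.
  leading term x: subtract (-\tfrac{2}{25})·h_2 from -\tfrac{4}{5}x + \tfrac{2}{5}z + \tfrac{11}{4} → \tfrac{46}{25}z + \tfrac{51}{100}
  leading term z: no divisor's leading term divides it; move \tfrac{46}{25}z to the remainder.
  leading term 1: no divisor's leading term divides it; move \tfrac{51}{100} to the remainder.
  remainder \tfrac{7}{20}yz - \tfrac{9}{5}z^{2} + \tfrac{46}{25}z + \tfrac{51}{100} ≠ 0; add k_3 = \tfrac{7}{20}yz - \tfrac{9}{5}z^{2} + \tfrac{46}{25}z + \tfrac{51}{100} to the basis.

The other S-polynomials (S(h_1,k_3), S(h_2,k_3)) all reduce to 0 modulo the current basis, so we have a Gröbner basis.
Inter-reduce: drop elements whose leading term is divisible by another's, tail-reduce, and make monic.
Reduced Gröbner basis: {yz - \tfrac{36}{7}z^{2} + \tfrac{184}{35}z + \tfrac{51}{35}, x + \tfrac{9}{5}z - \tfrac{14}{5}}.

These differ, so the ideals are not equal.

No, the ideals differ.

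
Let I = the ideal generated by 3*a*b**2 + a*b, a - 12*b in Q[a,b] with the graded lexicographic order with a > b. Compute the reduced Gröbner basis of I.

G = {b**3 + 1/3*b**2, a - 12*b}

Buchberger's algorithm terminates because the ascending chain of leading-term ideals stabilizes.

f_1 = 3*a*b**2 + a*b, LT = a*b**2.
f_2 = a - 12*b, LT = a.

S(f_1,f_2): lcm = a*b**2. S = 12*b**3 + 1/3*a*b.
  leading term b**3: no divisor's leading term divides it; move 12*b**3 to the remainder.
  leading term a*b: subtract (1/3*b)·f_2 from 1/3*a*b → 4*b**2
  leading term b**2: no divisor's leading term divides it; move 4*b**2 to the remainder.
  remainder 12*b**3 + 4*b**2 ≠ 0; add g_3 = 12*b**3 + 4*b**2 to the basis.

The other S-polynomials (S(f_1,g_3), S(f_2,g_3)) all reduce to 0 modulo the current basis, so we have a Gröbner basis.
Inter-reduce: drop elements whose leading term is divisible by another's, tail-reduce, and make monic.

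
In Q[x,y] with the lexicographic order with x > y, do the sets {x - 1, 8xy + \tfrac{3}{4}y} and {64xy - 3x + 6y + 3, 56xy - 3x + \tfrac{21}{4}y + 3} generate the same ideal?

For a fixed monomial order, each ideal has a unique reduced Gröbner basis; comparing bases decides equality.
Buchberger on the first generating set:
f_1 = x - 1, LT = x.
f_2 = 8xy + \tfrac{3}{4}y, LT = xy.

S(f_1,f_2): lcm = xy. S = -\tfrac{35}{32}y.
  leading term y: no divisor's leading term divides it; move -\tfrac{35}{32}y to the remainder.
  remainder -\tfrac{35}{32}y ≠ 0; add g_3 = -\tfrac{35}{32}y to the basis.

The other S-polynomials (S(f_1,g_3), S(f_2,g_3)) all reduce to 0 modulo the current basis, so we have a Gröbner basis.
Inter-reduce: drop elements whose leading term is divisible by another's, tail-reduce, and make monic.
Reduced Gröbner basis: {x - 1, y}.

Buchberger on the second generating set:
h_1 = 64xy - 3x + 6y + 3, LT = xy.
h_2 = 56xy - 3x + \tfrac{21}{4}y + 3, LT = xy.

S(h_1,h_2): lcm = xy. S = \tfrac{3}{448}x - \tfrac{3}{448}.
  leading term x: no divisor's leading term divides it; move \tfrac{3}{448}x to the remainder.
  leading term 1: no divisor's leading term divides it; move -\tfrac{3}{448} to the remainder.
  remainder \tfrac{3}{448}x - \tfrac{3}{448} ≠ 0; add k_3 = \tfrac{3}{448}x - \tfrac{3}{448} to the basis.

S(h_1,k_3): lcm = xy. S = -\tfrac{3}{64}x + \tfrac{35}{32}y + \tfrac{3}{64}.
  leading term x: subtract (-7)·k_3 from -\tfrac{3}{64}x + \tfrac{35}{32}y + \tfrac{3}{64} → \tfrac{35}{32}y
  leading term y: no divisor's leading term divides it; move \tfrac{35}{32}y to the remainder.
  remainder \tfrac{35}{32}y ≠ 0; add k_4 = \tfrac{35}{32}y to the basis.

The other S-polynomials (S(h_2,k_3), S(h_1,k_4), S(h_2,k_4), S(k_3,k_4)) all reduce to 0 modulo the current basis, so we have a Gröbner basis.
Inter-reduce: drop elements whose leading term is divisible by another's, tail-reduce, and make monic.
Reduced Gröbner basis: {x - 1, y}.

Same reduced basis, so the two generating sets span the same ideal.

Yes, the ideals are equal.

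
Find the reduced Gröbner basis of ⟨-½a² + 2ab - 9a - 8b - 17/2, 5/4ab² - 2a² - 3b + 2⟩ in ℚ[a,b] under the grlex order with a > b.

f_1 = -½a² + 2ab - 9a - 8b - 17/2, LT = a².
f_2 = 5/4ab² - 2a² - 3b + 2, LT = ab².

S(f_1,f_2): lcm = a²b². S = -4ab³ + 8/5a³ + 18ab² + 16b³ + 12/5ab + 17b² - 8/5a.
  leading term ab³: subtract (-16/5b)·f_2 from -4ab³ + 8/5a³ + 18ab² + 16b³ + 12/5ab + 17b² - 8/5a → 8/5a³ - 32/5a²b + 18ab² + 16b³ + 12/5ab + 37/5b² - 8/5a + 32/5b
  leading term a³: subtract (-16/5a)·f_1 from 8/5a³ - 32/5a²b + 18ab² + 16b³ + 12/5ab + 37/5b² - 8/5a + 32/5b → 18ab² + 16b³ - 144/5a² - 116/5ab + 37/5b² - 144/5a + 32/5b
  leading term ab²: subtract (72/5)·f_2 from 18ab² + 16b³ - 144/5a² - 116/5ab + 37/5b² - 144/5a + 32/5b → 16b³ - 116/5ab + 37/5b² - 144/5a + 248/5b - 144/5
  leading term b³: no divisor's leading term divides it; move 16b³ to the remainder.
  leading term ab: no divisor's leading term divides it; move -116/5ab to the remainder.
  leading term b²: no divisor's leading term divides it; move 37/5b² to the remainder.
  leading term a: no divisor's leading term divides it; move -144/5a to the remainder.
  leading term b: no divisor's leading term divides it; move 248/5b to the remainder.
  leading term 1: no divisor's leading term divides it; move -144/5 to the remainder.
  remainder 16b³ - 116/5ab + 37/5b² - 144/5a + 248/5b - 144/5 ≠ 0; add g_3 = 16b³ - 116/5ab + 37/5b² - 144/5a + 248/5b - 144/5 to the basis.

The other S-polynomials (S(f_1,g_3), S(f_2,g_3)) all reduce to 0 modulo the current basis, so we have a Gröbner basis.

G = {ab² - 32/5ab + 144/5a + 116/5b + 144/5, b³ - 29/20ab + 37/80b² - 9/5a + 31/10b - 9/5, a² - 4ab + 18a + 16b + 17}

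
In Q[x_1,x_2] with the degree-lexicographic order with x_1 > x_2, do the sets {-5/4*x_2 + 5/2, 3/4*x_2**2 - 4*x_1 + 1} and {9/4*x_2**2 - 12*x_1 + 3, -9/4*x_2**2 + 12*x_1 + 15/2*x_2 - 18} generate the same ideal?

Since reduced Gröbner bases are canonical representatives of ideals under a given ordering, it suffices to compute and compare them.
Buchberger on the first generating set:
f_1 = -5/4*x_2 + 5/2, LT = x_2.
f_2 = 3/4*x_2**2 - 4*x_1 + 1, LT = x_2**2.

S(f_1,f_2): lcm = x_2**2. S = 16/3*x_1 - 2*x_2 - 4/3.
  leading term x_1: no divisor's leading term divides it; move 16/3*x_1 to the remainder.
  leading term x_2: subtract (8/5)·f_1 from -2*x_2 - 4/3 → -16/3
  leading term 1: no divisor's leading term divides it; move -16/3 to the remainder.
  remainder 16/3*x_1 - 16/3 ≠ 0; add g_3 = 16/3*x_1 - 16/3 to the basis.

The other S-polynomials (S(f_1,g_3), S(f_2,g_3)) all reduce to 0 modulo the current basis, so we have a Gröbner basis.
Inter-reduce: drop elements whose leading term is divisible by another's, tail-reduce, and make monic.
Reduced Gröbner basis: {x_1 - 1, x_2 - 2}.

Buchberger on the second generating set:
h_1 = 9/4*x_2**2 - 12*x_1 + 3, LT = x_2**2.
h_2 = -9/4*x_2**2 + 12*x_1 + 15/2*x_2 - 18, LT = x_2**2.

S(h_1,h_2): lcm = x_2**2. S = 10/3*x_2 - 20/3.
  leading term x_2: no divisor's leading term divides it; move 10/3*x_2 to the remainder.
  leading term 1: no divisor's leading term divides it; move -20/3 to the remainder.
  remainder 10/3*x_2 - 20/3 ≠ 0; add k_3 = 10/3*x_2 - 20/3 to the basis.

S(h_1,k_3): lcm = x_2**2. S = -16/3*x_1 + 2*x_2 + 4/3.
  leading term x_1: no divisor's leading term divides it; move -16/3*x_1 to the remainder.
  leading term x_2: subtract (3/5)·k_3 from 2*x_2 + 4/3 → 16/3
  leading term 1: no divisor's leading term divides it; move 16/3 to the remainder.
  remainder -16/3*x_1 + 16/3 ≠ 0; add k_4 = -16/3*x_1 + 16/3 to the basis.

The other S-polynomials (S(h_2,k_3), S(h_1,k_4), S(h_2,k_4), S(k_3,k_4)) all reduce to 0 modulo the current basis, so we have a Gröbner basis.
Inter-reduce: drop elements whose leading term is divisible by another's, tail-reduce, and make monic.
Reduced Gröbner basis: {x_1 - 1, x_2 - 2}.

Same reduced basis, so the two generating sets span the same ideal.

Yes, the ideals are equal.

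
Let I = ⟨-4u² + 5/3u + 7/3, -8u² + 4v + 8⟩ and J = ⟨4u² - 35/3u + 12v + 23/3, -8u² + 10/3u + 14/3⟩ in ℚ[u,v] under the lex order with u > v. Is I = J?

Since reduced Gröbner bases are canonical representatives of ideals under a given ordering, it suffices to compute and compare them.
Buchberger on the first generating set:
f_1 = -4u² + 5/3u + 7/3, LT = u².
f_2 = -8u² + 4v + 8, LT = u².

S(f_1,f_2): lcm = u². S = -5/12u + ½v + 5/12.
  leading term u: no divisor's leading term divides it; move -5/12u to the remainder.
  leading term v: no divisor's leading term divides it; move ½v to the remainder.
  leading term 1: no divisor's leading term divides it; move 5/12 to the remainder.
  remainder -5/12u + ½v + 5/12 ≠ 0; add g_3 = -5/12u + ½v + 5/12 to the basis.

S(f_1,g_3): lcm = u². S = 6/5uv + 7/12u - 7/12.
  leading term uv: subtract (-72/25v)·g_3 from 6/5uv + 7/12u - 7/12 → 7/12u + 36/25v² + 6/5v - 7/12
  leading term u: subtract (-7/5)·g_3 from 7/12u + 36/25v² + 6/5v - 7/12 → 36/25v² + 19/10v
  leading term v²: no divisor's leading term divides it; move 36/25v² to the remainder.
  leading term v: no divisor's leading term divides it; move 19/10v to the remainder.
  remainder 36/25v² + 19/10v ≠ 0; add g_4 = 36/25v² + 19/10v to the basis.

The other S-polynomials (S(f_2,g_3), S(f_1,g_4), S(f_2,g_4), S(g_3,g_4)) all reduce to 0 modulo the current basis, so we have a Gröbner basis.
Inter-reduce: drop elements whose leading term is divisible by another's, tail-reduce, and make monic.
Reduced Gröbner basis: {u - 6/5v - 1, v² + 95/72v}.

Buchberger on the second generating set:
h_1 = 4u² - 35/3u + 12v + 23/3, LT = u².
h_2 = -8u² + 10/3u + 14/3, LT = u².

S(h_1,h_2): lcm = u². S = -5/2u + 3v + 5/2.
  leading term u: no divisor's leading term divides it; move -5/2u to the remainder.
  leading term v: no divisor's leading term divides it; move 3v to the remainder.
  leading term 1: no divisor's leading term divides it; move 5/2 to the remainder.
  remainder -5/2u + 3v + 5/2 ≠ 0; add k_3 = -5/2u + 3v + 5/2 to the basis.

S(h_1,k_3): lcm = u². S = 6/5uv - 23/12u + 3v + 23/12.
  leading term uv: subtract (-12/25v)·k_3 from 6/5uv - 23/12u + 3v + 23/12 → -23/12u + 36/25v² + 21/5v + 23/12
  leading term u: subtract (23/30)·k_3 from -23/12u + 36/25v² + 21/5v + 23/12 → 36/25v² + 19/10v
  leading term v²: no divisor's leading term divides it; move 36/25v² to the remainder.
  leading term v: no divisor's leading term divides it; move 19/10v to the remainder.
  remainder 36/25v² + 19/10v ≠ 0; add k_4 = 36/25v² + 19/10v to the basis.

The other S-polynomials (S(h_2,k_3), S(h_1,k_4), S(h_2,k_4), S(k_3,k_4)) all reduce to 0 modulo the current basis, so we have a Gröbner basis.
Inter-reduce: drop elements whose leading term is divisible by another's, tail-reduce, and make monic.
Reduced Gröbner basis: {u - 6/5v - 1, v² + 95/72v}.

These coincide, so the ideals are equal.

Yes, the ideals are equal.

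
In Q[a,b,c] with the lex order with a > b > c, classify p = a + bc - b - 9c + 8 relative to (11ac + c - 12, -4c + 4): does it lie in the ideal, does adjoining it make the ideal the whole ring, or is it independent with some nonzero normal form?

First compute the reduced Gröbner basis of I by Buchberger's algorithm.
f_1 = 11ac + c - 12, LT = ac.
f_2 = -4c + 4, LT = c.

S(f_1,f_2): lcm = ac. S = a + \tfrac{1}{11}c - \tfrac{12}{11}.
  leading term a: no divisor's leading term divides it; move a to the remainder.
  leading term c: subtract (-\tfrac{1}{44})·f_2 from \tfrac{1}{11}c - \tfrac{12}{11} → -1
  leading term 1: no divisor's leading term divides it; move -1 to the remainder.
  remainder a - 1 ≠ 0; add h_3 = a - 1 to the basis.

The other S-polynomials (S(f_1,h_3), S(f_2,h_3)) all reduce to 0 modulo the current basis, so we have a Gröbner basis.
Inter-reduce: drop elements whose leading term is divisible by another's, tail-reduce, and make monic.
Reduced Gröbner basis: {a - 1, c - 1}.
Label its elements g_1 = a - 1, g_2 = c - 1.

Reduce p = a + bc - b - 9c + 8 modulo G:
  leading term a: subtract (1)·g_1 from a + bc - b - 9c + 8 → bc - b - 9c + 9
  leading term bc: subtract (b)·g_2 from bc - b - 9c + 9 → -9c + 9
  leading term c: subtract (-9)·g_2 from -9c + 9 → 0
  normal form = 0.
Since the normal form is 0, p ∈ I.

The remainder on division by a Gröbner basis is unique — it is the normal form.

a + bc - b - 9c + 8 lies in I (it reduces to 0).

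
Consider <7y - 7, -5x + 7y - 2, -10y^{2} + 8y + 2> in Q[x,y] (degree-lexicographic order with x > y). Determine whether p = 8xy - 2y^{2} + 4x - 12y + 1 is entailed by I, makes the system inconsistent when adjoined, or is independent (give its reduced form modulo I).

Adjoining 8xy - 2y^{2} + 4x - 12y + 1 makes the ideal the whole ring: the system is inconsistent.

First compute the reduced Gröbner basis of I by Buchberger's algorithm.
f_1 = 7y - 7, LT = y.
f_2 = -5x + 7y - 2, LT = x.
f_3 = -10y^{2} + 8y + 2, LT = y^{2}.

The S-polynomials (S(f_1,f_2), S(f_1,f_3), S(f_2,f_3)) all reduce to 0 modulo the current basis, so we have a Gröbner basis.
Inter-reduce: drop elements whose leading term is divisible by another's, tail-reduce, and make monic.
Reduced Gröbner basis: {x - 1, y - 1}.
Label its elements g_1 = x - 1, g_2 = y - 1.

Reduce p = 8xy - 2y^{2} + 4x - 12y + 1 modulo G:
  leading term xy: subtract (8y)·g_1 from 8xy - 2y^{2} + 4x - 12y + 1 → -2y^{2} + 4x - 4y + 1
  leading term y^{2}: subtract (-2y)·g_2 from -2y^{2} + 4x - 4y + 1 → 4x - 6y + 1
  leading term x: subtract (4)·g_1 from 4x - 6y + 1 → -6y + 5
  leading term y: subtract (-6)·g_2 from -6y + 5 → -1
  leading term 1: no divisor's leading term divides it; move -1 to the remainder.
  normal form = -1.
The normal form is nonzero, so p ∉ I. Since p minus its normal form lies in I, I + (p) = I + (r) where r = -1; decide whether this ideal is the whole ring.
Here r = -1 is a nonzero constant, hence a unit: 1 ∈ I + (p), the Gröbner basis of I + (p) is {1}, and the enlarged system has no common solution — adjoining p is inconsistent.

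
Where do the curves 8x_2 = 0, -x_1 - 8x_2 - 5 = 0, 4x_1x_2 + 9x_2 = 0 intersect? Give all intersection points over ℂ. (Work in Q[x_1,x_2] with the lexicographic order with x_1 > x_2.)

{(-5, 0)}

Compute a lex Gröbner basis by Buchberger's algorithm.
f_1 = 8x_2, LT = x_2.
f_2 = -x_1 - 8x_2 - 5, LT = x_1.
f_3 = 4x_1x_2 + 9x_2, LT = x_1x_2.

S(f_1,f_2): leading monomials are coprime, so the S-polynomial reduces to 0 (Buchberger's first criterion).
S(f_1,f_3): lcm = x_1x_2. S = -9/4x_2.
  leading term x_2: subtract (-9/32)·f_1 from -9/4x_2 → 0
  remainder 0.

S(f_2,f_3): lcm = x_1x_2. S = 8x_2^2 + 11/4x_2.
  leading term x_2^2: subtract (x_2)·f_1 from 8x_2^2 + 11/4x_2 → 11/4x_2
  leading term x_2: subtract (11/32)·f_1 from 11/4x_2 → 0
  remainder 0.

Every S-polynomial of the final basis reduces to 0, so we have a Gröbner basis.
Inter-reduce: drop elements whose leading term is divisible by another's, tail-reduce, and make monic.
Reduced Gröbner basis: {x_1 + 5, x_2}.

From the last basis element, x_2 = 0, so x_2 takes values in {0}. Each choice, substituted upward through the basis, yields the corresponding point(s) of the solution set.
  x_2 = 0: the earlier basis element becomes x_1 + 5 = 0, giving x_1 = -5 — point (-5, 0).
Substituting each solution back into the original system confirms all equations vanish.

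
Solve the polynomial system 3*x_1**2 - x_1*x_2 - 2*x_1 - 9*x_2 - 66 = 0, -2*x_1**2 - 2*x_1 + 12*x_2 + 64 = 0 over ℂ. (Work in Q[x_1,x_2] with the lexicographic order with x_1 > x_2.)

Compute a lex Gröbner basis by Buchberger's algorithm.
f_1 = 3*x_1**2 - x_1*x_2 - 2*x_1 - 9*x_2 - 66, LT = x_1**2.
f_2 = -2*x_1**2 - 2*x_1 + 12*x_2 + 64, LT = x_1**2.

S(f_1,f_2): lcm = x_1**2. S = -1/3*x_1*x_2 - 5/3*x_1 + 3*x_2 + 10.
  reduce S modulo (f_1, f_2):
  remainder -1/3*x_1*x_2 - 5/3*x_1 + 3*x_2 + 10 ≠ 0; add h_3 = -1/3*x_1*x_2 - 5/3*x_1 + 3*x_2 + 10 to the basis.

S(f_1,h_3): lcm = x_1**2*x_2. S = -5*x_1**2 - 1/3*x_1*x_2**2 + 25/3*x_1*x_2 + 30*x_1 - 3*x_2**2 - 22*x_2.
  reduce S modulo (f_1, f_2, h_3):
  remainder -15*x_1 - 6*x_2**2 + 28*x_2 + 140 ≠ 0; add h_4 = -15*x_1 - 6*x_2**2 + 28*x_2 + 140 to the basis.

S(h_3,h_4): lcm = x_1*x_2. S = 5*x_1 - 2/5*x_2**3 + 28/15*x_2**2 + 1/3*x_2 - 30.
  reduce S modulo (f_1, f_2, h_3, h_4):
  remainder -2/5*x_2**3 - 2/15*x_2**2 + 29/3*x_2 + 50/3 ≠ 0; add h_5 = -2/5*x_2**3 - 2/15*x_2**2 + 29/3*x_2 + 50/3 to the basis.

The other S-polynomials (S(f_2,h_3), S(f_1,h_4), S(f_2,h_4), S(f_1,h_5), S(f_2,h_5), S(h_3,h_5), S(h_4,h_5)) all reduce to 0 modulo the current basis, so we have a Gröbner basis.
Inter-reduce: drop elements whose leading term is divisible by another's, tail-reduce, and make monic.
Reduced Gröbner basis: {x_1 + 2/5*x_2**2 - 28/15*x_2 - 28/3, x_2**3 + 1/3*x_2**2 - 145/6*x_2 - 125/3}.

The lex basis is triangular: the last element involves only x_2. Solving x_2**3 + 1/3*x_2**2 - 145/6*x_2 - 125/3 = 0 gives x_2 ∈ {-2, 5/6 - 5*sqrt(31)/6, 5/6 + 5*sqrt(31)/6}; substituting each value into the earlier elements determines the remaining variables.
  x_2 = -2: the earlier basis element becomes x_1 - 4 = 0, giving x_1 = 4 — point (4, -2).
  x_2 = 5/6 - 5*sqrt(31)/6: the earlier basis element becomes x_1 - 2 + sqrt(31) = 0, giving x_1 = 2 - sqrt(31) — point (2 - sqrt(31), 5/6 - 5*sqrt(31)/6).
  x_2 = 5/6 + 5*sqrt(31)/6: the earlier basis element becomes x_1 - sqrt(31) - 2 = 0, giving x_1 = 2 + sqrt(31) — point (2 + sqrt(31), 5/6 + 5*sqrt(31)/6).

{(4, -2), (2 - sqrt(31), 5/6 - 5*sqrt(31)/6), (2 + sqrt(31), 5/6 + 5*sqrt(31)/6)}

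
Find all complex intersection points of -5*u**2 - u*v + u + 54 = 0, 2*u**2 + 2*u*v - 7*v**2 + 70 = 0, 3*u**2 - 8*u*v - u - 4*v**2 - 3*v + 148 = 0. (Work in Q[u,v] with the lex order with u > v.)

Compute a lex Gröbner basis by Buchberger's algorithm.
f_1 = -5*u**2 - u*v + u + 54, LT = u**2.
f_2 = 2*u**2 + 2*u*v - 7*v**2 + 70, LT = u**2.
f_3 = 3*u**2 - 8*u*v - u - 4*v**2 - 3*v + 148, LT = u**2.

S(f_1,f_2): lcm = u**2. S = -4/5*u*v - 1/5*u + 7/2*v**2 - 229/5.
  reduce S modulo (f_1, f_2, f_3):
  remainder -4/5*u*v - 1/5*u + 7/2*v**2 - 229/5 ≠ 0; add h_4 = -4/5*u*v - 1/5*u + 7/2*v**2 - 229/5 to the basis.

S(f_1,f_3): lcm = u**2. S = 43/15*u*v + 2/15*u + 4/3*v**2 + v - 902/15.
  reduce S modulo (f_1, f_2, f_3, h_4):
  remainder -7/12*u + 111/8*v**2 + v - 897/4 ≠ 0; add h_5 = -7/12*u + 111/8*v**2 + v - 897/4 to the basis.

S(f_1,h_4): lcm = u**2*v. S = -1/4*u**2 + 183/40*u*v**2 - 1/5*u*v - 229/4*u - 54/5*v.
  reduce S modulo (f_1, f_2, f_3, h_4, h_5):
  remainder 1281/64*v**3 - 304839/224*v**2 - 10371/28*v + 307647/14 ≠ 0; add h_6 = 1281/64*v**3 - 304839/224*v**2 - 10371/28*v + 307647/14 to the basis.

S(f_3,h_4): lcm = u**2*v. S = -1/4*u**2 + 41/24*u*v**2 - 1/3*u*v - 229/4*u - 4/3*v**3 - v**2 + 148/3*v.
  reduce S modulo (f_1, f_2, f_3, h_4, h_5, h_6):
  remainder -8476469/8967*v**2 - 97918/2989*v + 136798520/8967 ≠ 0; add h_7 = -8476469/8967*v**2 - 97918/2989*v + 136798520/8967 to the basis.

S(f_1,h_5): lcm = u**2. S = 333/14*u*v**2 + 67/35*u*v - 13462/35*u - 54/5.
  reduce S modulo (f_1, f_2, f_3, h_4, h_5, h_6, h_7):
  remainder -1307728416/59335283*v + 5230913664/59335283 ≠ 0; add h_8 = -1307728416/59335283*v + 5230913664/59335283 to the basis.

The other S-polynomials (S(f_2,f_3), S(f_2,h_4), S(f_2,h_5), S(f_3,h_5), S(h_4,h_5), S(f_1,h_6), S(f_2,h_6), S(f_3,h_6), S(h_4,h_6), S(h_5,h_6), S(f_1,h_7), S(f_2,h_7), S(f_3,h_7), S(h_4,h_7), S(h_5,h_7), S(h_6,h_7), S(f_1,h_8), S(f_2,h_8), S(f_3,h_8), S(h_4,h_8), S(h_5,h_8), S(h_6,h_8), S(h_7,h_8)) all reduce to 0 modulo the current basis, so we have a Gröbner basis.
Inter-reduce: drop elements whose leading term is divisible by another's, tail-reduce, and make monic.
Reduced Gröbner basis: {u - 3, v - 4}.

The lex basis is triangular: the last element involves only v. Solving v - 4 = 0 gives v ∈ {4}; substituting each value into the earlier elements determines the remaining variables.
  v = 4: the earlier basis element becomes u - 3 = 0, giving u = 3 — point (3, 4).

{(3, 4)}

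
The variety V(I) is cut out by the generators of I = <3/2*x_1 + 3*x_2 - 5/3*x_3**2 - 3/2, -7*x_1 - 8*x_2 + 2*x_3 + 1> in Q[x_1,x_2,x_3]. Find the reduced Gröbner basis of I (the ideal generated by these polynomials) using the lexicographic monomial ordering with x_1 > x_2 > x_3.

f_1 = 3/2*x_1 + 3*x_2 - 5/3*x_3**2 - 3/2, LT = x_1.
f_2 = -7*x_1 - 8*x_2 + 2*x_3 + 1, LT = x_1.

S(f_1,f_2): lcm = x_1. S = 6/7*x_2 - 10/9*x_3**2 + 2/7*x_3 - 6/7.
  leading term x_2: no divisor's leading term divides it; move 6/7*x_2 to the remainder.
  leading term x_3**2: no divisor's leading term divides it; move -10/9*x_3**2 to the remainder.
  leading term x_3: no divisor's leading term divides it; move 2/7*x_3 to the remainder.
  leading term 1: no divisor's leading term divides it; move -6/7 to the remainder.
  remainder 6/7*x_2 - 10/9*x_3**2 + 2/7*x_3 - 6/7 ≠ 0; add g_3 = 6/7*x_2 - 10/9*x_3**2 + 2/7*x_3 - 6/7 to the basis.

S(f_1,g_3): leading monomials are coprime, so the S-polynomial reduces to 0 (Buchberger's first criterion).
S(f_2,g_3): leading monomials are coprime, so the S-polynomial reduces to 0 (Buchberger's first criterion).
Every S-polynomial of the final basis reduces to 0, so we have a Gröbner basis.
Inter-reduce: drop elements whose leading term is divisible by another's, tail-reduce, and make monic.

G = {x_1 + 40/27*x_3**2 - 2/3*x_3 + 1, x_2 - 35/27*x_3**2 + 1/3*x_3 - 1}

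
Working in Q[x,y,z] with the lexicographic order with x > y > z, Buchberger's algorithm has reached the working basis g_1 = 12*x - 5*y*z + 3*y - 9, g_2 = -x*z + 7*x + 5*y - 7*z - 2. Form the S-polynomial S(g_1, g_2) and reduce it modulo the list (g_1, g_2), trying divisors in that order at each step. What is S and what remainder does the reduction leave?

S(g_1, g_2) = 7*x - 5/12*y*z**2 + 1/4*y*z + 5*y - 31/4*z - 2; remainder on division = -5/12*y*z**2 + 19/6*y*z + 13/4*y - 31/4*z + 13/4.

lcm(LM(g_1), LM(g_2)) = x*z.
S = (lcm/LT(g_1))·g_1 − (lcm/LT(g_2))·g_2 = 7*x - 5/12*y*z**2 + 1/4*y*z + 5*y - 31/4*z - 2.
Reduce S modulo (g_1, g_2) in that order:
  leading term x: subtract (7/12)·g_1 from 7*x - 5/12*y*z**2 + 1/4*y*z + 5*y - 31/4*z - 2 → -5/12*y*z**2 + 19/6*y*z + 13/4*y - 31/4*z + 13/4
  leading term y*z**2: no divisor's leading term divides it; move -5/12*y*z**2 to the remainder.
  leading term y*z: no divisor's leading term divides it; move 19/6*y*z to the remainder.
  leading term y: no divisor's leading term divides it; move 13/4*y to the remainder.
  leading term z: no divisor's leading term divides it; move -31/4*z to the remainder.
  leading term 1: no divisor's leading term divides it; move 13/4 to the remainder.
The remainder -5/12*y*z**2 + 19/6*y*z + 13/4*y - 31/4*z + 13/4 is nonzero, so it would be added as the next basis element.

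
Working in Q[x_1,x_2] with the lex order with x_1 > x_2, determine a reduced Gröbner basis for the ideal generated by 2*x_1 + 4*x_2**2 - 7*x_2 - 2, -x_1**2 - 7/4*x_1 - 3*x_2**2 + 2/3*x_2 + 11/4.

G = {x_1 + 2*x_2**2 - 7/2*x_2 - 1, x_2**4 - 7/2*x_2**3 + 31/16*x_2**2 + 299/96*x_2}

f_1 = 2*x_1 + 4*x_2**2 - 7*x_2 - 2, LT = x_1.
f_2 = -x_1**2 - 7/4*x_1 - 3*x_2**2 + 2/3*x_2 + 11/4, LT = x_1**2.

S(f_1,f_2): lcm = x_1**2. S = 2*x_1*x_2**2 - 7/2*x_1*x_2 - 11/4*x_1 - 3*x_2**2 + 2/3*x_2 + 11/4.
  reduce S modulo (f_1, f_2):
  remainder -4*x_2**4 + 14*x_2**3 - 31/4*x_2**2 - 299/24*x_2 ≠ 0; add g_3 = -4*x_2**4 + 14*x_2**3 - 31/4*x_2**2 - 299/24*x_2 to the basis.

The other S-polynomials (S(f_1,g_3), S(f_2,g_3)) all reduce to 0 modulo the current basis, so we have a Gröbner basis.
Inter-reduce: drop elements whose leading term is divisible by another's, tail-reduce, and make monic.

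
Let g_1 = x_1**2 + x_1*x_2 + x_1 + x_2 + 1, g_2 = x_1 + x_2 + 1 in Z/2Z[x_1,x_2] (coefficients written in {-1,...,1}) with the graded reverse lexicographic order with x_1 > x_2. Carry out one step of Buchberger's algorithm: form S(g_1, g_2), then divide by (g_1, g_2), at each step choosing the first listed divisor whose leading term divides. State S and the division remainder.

lcm(LM(g_1), LM(g_2)) = x_1**2.
S = (lcm/LT(g_1))·g_1 − (lcm/LT(g_2))·g_2 = x_2 + 1.
Reduce S modulo (g_1, g_2) in that order:
  leading term x_2: no divisor's leading term divides it; move x_2 to the remainder.
  leading term 1: no divisor's leading term divides it; move 1 to the remainder.
The remainder x_2 + 1 is nonzero, so it would be added as the next basis element.

S(g_1, g_2) = x_2 + 1; remainder on division = x_2 + 1.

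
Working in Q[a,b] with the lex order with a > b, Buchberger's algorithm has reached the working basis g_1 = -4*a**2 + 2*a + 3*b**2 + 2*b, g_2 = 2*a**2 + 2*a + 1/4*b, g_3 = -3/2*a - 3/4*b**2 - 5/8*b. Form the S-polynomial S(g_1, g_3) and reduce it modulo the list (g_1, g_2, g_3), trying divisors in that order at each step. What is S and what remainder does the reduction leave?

lcm(LM(g_1), LM(g_3)) = a**2.
S = (lcm/LT(g_1))·g_1 − (lcm/LT(g_3))·g_3 = -1/2*a*b**2 - 5/12*a*b - 1/2*a - 3/4*b**2 - 1/2*b.
Reduce S modulo (g_1, g_2, g_3) in that order:
  leading term a*b**2: subtract (1/3*b**2)·g_3 from -1/2*a*b**2 - 5/12*a*b - 1/2*a - 3/4*b**2 - 1/2*b → -5/12*a*b - 1/2*a + 1/4*b**4 + 5/24*b**3 - 3/4*b**2 - 1/2*b
  leading term a*b: subtract (5/18*b)·g_3 from -5/12*a*b - 1/2*a + 1/4*b**4 + 5/24*b**3 - 3/4*b**2 - 1/2*b → -1/2*a + 1/4*b**4 + 5/12*b**3 - 83/144*b**2 - 1/2*b
  leading term a: subtract (1/3)·g_3 from -1/2*a + 1/4*b**4 + 5/12*b**3 - 83/144*b**2 - 1/2*b → 1/4*b**4 + 5/12*b**3 - 47/144*b**2 - 7/24*b
  leading term b**4: no divisor's leading term divides it; move 1/4*b**4 to the remainder.
  leading term b**3: no divisor's leading term divides it; move 5/12*b**3 to the remainder.
  leading term b**2: no divisor's leading term divides it; move -47/144*b**2 to the remainder.
  leading term b: no divisor's leading term divides it; move -7/24*b to the remainder.
The remainder 1/4*b**4 + 5/12*b**3 - 47/144*b**2 - 7/24*b is nonzero, so it would be added as the next basis element.

S(g_1, g_3) = -1/2*a*b**2 - 5/12*a*b - 1/2*a - 3/4*b**2 - 1/2*b; remainder on division = 1/4*b**4 + 5/12*b**3 - 47/144*b**2 - 7/24*b.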